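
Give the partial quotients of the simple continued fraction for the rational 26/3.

[8; 1, 2]

Run the Euclidean algorithm on 26 and 3; the successive quotients are the partial quotients a_0, a_1, ... (each step inverts the fractional part left over by the previous one):
  26 = 8*3 + 2, so a_0 = 8.
  3 = 1*2 + 1, so a_1 = 1.
  2 = 2*1 + 0, so a_2 = 2.
The remainder reaches 0 after 3 divisions, so the expansion has 3 partial quotients, read off in order.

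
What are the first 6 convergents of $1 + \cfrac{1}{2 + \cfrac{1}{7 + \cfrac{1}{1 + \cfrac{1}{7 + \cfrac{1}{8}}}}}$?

1/1, 3/2, 22/15, 25/17, 197/134, 1601/1089

Using the convergent recurrence p_i = a_i*p_{i-1} + p_{i-2}, q_i = a_i*q_{i-1} + q_{i-2} with p_{-2}=0, p_{-1}=1, q_{-2}=1, q_{-1}=0:
  i=0: a_0=1, p_0 = 1*1 + 0 = 1, q_0 = 1*0 + 1 = 1.
  i=1: a_1=2, p_1 = 2*1 + 1 = 3, q_1 = 2*1 + 0 = 2.
  i=2: a_2=7, p_2 = 7*3 + 1 = 22, q_2 = 7*2 + 1 = 15.
  i=3: a_3=1, p_3 = 1*22 + 3 = 25, q_3 = 1*15 + 2 = 17.
  i=4: a_4=7, p_4 = 7*25 + 22 = 197, q_4 = 7*17 + 15 = 134.
  i=5: a_5=8, p_5 = 8*197 + 25 = 1601, q_5 = 8*134 + 17 = 1089.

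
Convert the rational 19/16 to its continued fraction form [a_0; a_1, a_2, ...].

Run the Euclidean algorithm on 19 and 16; the successive quotients are the partial quotients a_0, a_1, ... (each step inverts the fractional part left over by the previous one):
  19 = 1*16 + 3, so a_0 = 1.
  16 = 5*3 + 1, so a_1 = 5.
  3 = 3*1 + 0, so a_2 = 3.
The remainder reaches 0 after 3 divisions, so the expansion has 3 partial quotients, read off in order.

[1; 5, 3]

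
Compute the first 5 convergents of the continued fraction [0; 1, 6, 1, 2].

Using the convergent recurrence p_i = a_i*p_{i-1} + p_{i-2}, q_i = a_i*q_{i-1} + q_{i-2} with p_{-2}=0, p_{-1}=1, q_{-2}=1, q_{-1}=0:
  i=0: a_0=0, p_0 = 0*1 + 0 = 0, q_0 = 0*0 + 1 = 1.
  i=1: a_1=1, p_1 = 1*0 + 1 = 1, q_1 = 1*1 + 0 = 1.
  i=2: a_2=6, p_2 = 6*1 + 0 = 6, q_2 = 6*1 + 1 = 7.
  i=3: a_3=1, p_3 = 1*6 + 1 = 7, q_3 = 1*7 + 1 = 8.
  i=4: a_4=2, p_4 = 2*7 + 6 = 20, q_4 = 2*8 + 7 = 23.

0/1, 1/1, 6/7, 7/8, 20/23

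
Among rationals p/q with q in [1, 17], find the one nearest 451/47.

Expand x = 451/47 as a continued fraction with the Euclidean algorithm:
  451 = 9*47 + 28, so a_0 = 9.
  47 = 1*28 + 19, so a_1 = 1.
  28 = 1*19 + 9, so a_2 = 1.
  19 = 2*9 + 1, so a_3 = 2.
  9 = 9*1 + 0, so a_4 = 9.
so x = [9; 1, 1, 2, 9].
Convergents (p_i = a_i*p_{i-1} + p_{i-2}, q_i = a_i*q_{i-1} + q_{i-2} with p_{-2}=0, p_{-1}=1, q_{-2}=1, q_{-1}=0), until the denominator exceeds 17:
  i=0: a_0=9, p_0 = 9*1 + 0 = 9, q_0 = 9*0 + 1 = 1.
  i=1: a_1=1, p_1 = 1*9 + 1 = 10, q_1 = 1*1 + 0 = 1.
  i=2: a_2=1, p_2 = 1*10 + 9 = 19, q_2 = 1*1 + 1 = 2.
  i=3: a_3=2, p_3 = 2*19 + 10 = 48, q_3 = 2*2 + 1 = 5.
  i=4: a_4=9, p_4 = 9*48 + 19 = 451, q_4 = 9*5 + 2 = 47.
q_4 = 47 > 17, so the last convergent with denominator <= 17 is p_3/q_3 = 48/5.
The closest fraction with denominator <= 17 is either p_3/q_3 or the intermediate fraction (k*p_3 + p_2)/(k*q_3 + q_2) with the largest k >= 1 whose denominator stays <= 17; these approach x as k grows, and every other convergent or intermediate fraction in range is farther away.
Largest k: floor((17 - q_2)/q_3) = floor((17 - 2)/5) = 3.
That gives (3*48 + 19)/(3*5 + 2) = 163/17.
Compare the errors: |x - 48/5| = |451*5 - 48*47|/(47*5) = 1/235, and |x - 163/17| = |451*17 - 163*47|/(47*17) = 6/799.
Cross-multiplying, 1*799 = 799 < 1410 = 6*235, so 1/235 is smaller: the convergent 48/5 is closer to x than 163/17.

48/5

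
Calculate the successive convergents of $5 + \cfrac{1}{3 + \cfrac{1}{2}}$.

Using the convergent recurrence p_i = a_i*p_{i-1} + p_{i-2}, q_i = a_i*q_{i-1} + q_{i-2} with p_{-2}=0, p_{-1}=1, q_{-2}=1, q_{-1}=0:
  i=0: a_0=5, p_0 = 5*1 + 0 = 5, q_0 = 5*0 + 1 = 1.
  i=1: a_1=3, p_1 = 3*5 + 1 = 16, q_1 = 3*1 + 0 = 3.
  i=2: a_2=2, p_2 = 2*16 + 5 = 37, q_2 = 2*3 + 1 = 7.

5/1, 16/3, 37/7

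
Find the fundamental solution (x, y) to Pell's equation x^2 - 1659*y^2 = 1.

(x, y) = (747655, 18356)

First expand sqrt(1659) as a continued fraction. With x_i = (sqrt(1659) + m_i)/d_i and (m_0, d_0) = (0, 1): a_0 = floor(sqrt(1659)) = 40, since 40^2 = 1600 <= 1659 < 1681 = 41^2.
Iterate m_{i+1} = d_i*a_i - m_i, d_{i+1} = (1659 - m_{i+1}^2)/d_i, a_{i+1} = floor((a_0 + m_{i+1})/d_{i+1}):
  m_1 = 1*40 - 0 = 40, d_1 = (1659 - 40^2)/1 = 59/1 = 59, a_1 = floor((40 + 40)/59) = 1.
  m_2 = 59*1 - 40 = 19, d_2 = (1659 - 19^2)/59 = 1298/59 = 22, a_2 = floor((40 + 19)/22) = 2.
  m_3 = 22*2 - 19 = 25, d_3 = (1659 - 25^2)/22 = 1034/22 = 47, a_3 = floor((40 + 25)/47) = 1.
  m_4 = 47*1 - 25 = 22, d_4 = (1659 - 22^2)/47 = 1175/47 = 25, a_4 = floor((40 + 22)/25) = 2.
  m_5 = 25*2 - 22 = 28, d_5 = (1659 - 28^2)/25 = 875/25 = 35, a_5 = floor((40 + 28)/35) = 1.
  m_6 = 35*1 - 28 = 7, d_6 = (1659 - 7^2)/35 = 1610/35 = 46, a_6 = floor((40 + 7)/46) = 1.
  m_7 = 46*1 - 7 = 39, d_7 = (1659 - 39^2)/46 = 138/46 = 3, a_7 = floor((40 + 39)/3) = 26.
  m_8 = 3*26 - 39 = 39, d_8 = (1659 - 39^2)/3 = 138/3 = 46, a_8 = floor((40 + 39)/46) = 1.
  m_9 = 46*1 - 39 = 7, d_9 = (1659 - 7^2)/46 = 1610/46 = 35, a_9 = floor((40 + 7)/35) = 1.
  m_10 = 35*1 - 7 = 28, d_10 = (1659 - 28^2)/35 = 875/35 = 25, a_10 = floor((40 + 28)/25) = 2.
  m_11 = 25*2 - 28 = 22, d_11 = (1659 - 22^2)/25 = 1175/25 = 47, a_11 = floor((40 + 22)/47) = 1.
  m_12 = 47*1 - 22 = 25, d_12 = (1659 - 25^2)/47 = 1034/47 = 22, a_12 = floor((40 + 25)/22) = 2.
  m_13 = 22*2 - 25 = 19, d_13 = (1659 - 19^2)/22 = 1298/22 = 59, a_13 = floor((40 + 19)/59) = 1.
  m_14 = 59*1 - 19 = 40, d_14 = (1659 - 40^2)/59 = 59/59 = 1, a_14 = floor((40 + 40)/1) = 80.
  m_15 = 1*80 - 40 = 40, d_15 = (1659 - 40^2)/1 = 59/1 = 59: (m_15, d_15) = (m_1, d_1) = (40, 59), so from here the quotients repeat a_1, ..., a_14; the period length is 14.
So sqrt(1659) = [40; (1, 2, 1, 2, 1, 1, 26, 1, 1, 2, 1, 2, 1, 80)] with period length k = 14.
k is even, so the fundamental solution of x^2 - 1659y^2 = 1 is (p_{k-1}, q_{k-1}) = (p_13, q_13); compute convergents through index 13.
Convergents (p_i = a_i*p_{i-1} + p_{i-2}, q_i = a_i*q_{i-1} + q_{i-2} with p_{-2}=0, p_{-1}=1, q_{-2}=1, q_{-1}=0):
  i=0: a_0=40, p_0 = 40*1 + 0 = 40, q_0 = 40*0 + 1 = 1.
  i=1: a_1=1, p_1 = 1*40 + 1 = 41, q_1 = 1*1 + 0 = 1.
  i=2: a_2=2, p_2 = 2*41 + 40 = 122, q_2 = 2*1 + 1 = 3.
  i=3: a_3=1, p_3 = 1*122 + 41 = 163, q_3 = 1*3 + 1 = 4.
  i=4: a_4=2, p_4 = 2*163 + 122 = 448, q_4 = 2*4 + 3 = 11.
  i=5: a_5=1, p_5 = 1*448 + 163 = 611, q_5 = 1*11 + 4 = 15.
  i=6: a_6=1, p_6 = 1*611 + 448 = 1059, q_6 = 1*15 + 11 = 26.
  i=7: a_7=26, p_7 = 26*1059 + 611 = 28145, q_7 = 26*26 + 15 = 691.
  i=8: a_8=1, p_8 = 1*28145 + 1059 = 29204, q_8 = 1*691 + 26 = 717.
  i=9: a_9=1, p_9 = 1*29204 + 28145 = 57349, q_9 = 1*717 + 691 = 1408.
  i=10: a_10=2, p_10 = 2*57349 + 29204 = 143902, q_10 = 2*1408 + 717 = 3533.
  i=11: a_11=1, p_11 = 1*143902 + 57349 = 201251, q_11 = 1*3533 + 1408 = 4941.
  i=12: a_12=2, p_12 = 2*201251 + 143902 = 546404, q_12 = 2*4941 + 3533 = 13415.
  i=13: a_13=1, p_13 = 1*546404 + 201251 = 747655, q_13 = 1*13415 + 4941 = 18356.
Check: 747655^2 - 1659*18356^2 = 558987999025 - 558987999024 = 1, so (x, y) = (747655, 18356) solves the equation, and by the theorem it is the least positive solution.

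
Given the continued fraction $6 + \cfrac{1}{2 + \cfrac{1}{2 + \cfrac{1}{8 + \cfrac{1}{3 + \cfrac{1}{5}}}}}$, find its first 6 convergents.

Using the convergent recurrence p_i = a_i*p_{i-1} + p_{i-2}, q_i = a_i*q_{i-1} + q_{i-2} with p_{-2}=0, p_{-1}=1, q_{-2}=1, q_{-1}=0:
  i=0: a_0=6, p_0 = 6*1 + 0 = 6, q_0 = 6*0 + 1 = 1.
  i=1: a_1=2, p_1 = 2*6 + 1 = 13, q_1 = 2*1 + 0 = 2.
  i=2: a_2=2, p_2 = 2*13 + 6 = 32, q_2 = 2*2 + 1 = 5.
  i=3: a_3=8, p_3 = 8*32 + 13 = 269, q_3 = 8*5 + 2 = 42.
  i=4: a_4=3, p_4 = 3*269 + 32 = 839, q_4 = 3*42 + 5 = 131.
  i=5: a_5=5, p_5 = 5*839 + 269 = 4464, q_5 = 5*131 + 42 = 697.

6/1, 13/2, 32/5, 269/42, 839/131, 4464/697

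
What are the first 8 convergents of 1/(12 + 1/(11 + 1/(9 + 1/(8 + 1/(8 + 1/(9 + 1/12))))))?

Using the convergent recurrence p_i = a_i*p_{i-1} + p_{i-2}, q_i = a_i*q_{i-1} + q_{i-2} with p_{-2}=0, p_{-1}=1, q_{-2}=1, q_{-1}=0:
  i=0: a_0=0, p_0 = 0*1 + 0 = 0, q_0 = 0*0 + 1 = 1.
  i=1: a_1=12, p_1 = 12*0 + 1 = 1, q_1 = 12*1 + 0 = 12.
  i=2: a_2=11, p_2 = 11*1 + 0 = 11, q_2 = 11*12 + 1 = 133.
  i=3: a_3=9, p_3 = 9*11 + 1 = 100, q_3 = 9*133 + 12 = 1209.
  i=4: a_4=8, p_4 = 8*100 + 11 = 811, q_4 = 8*1209 + 133 = 9805.
  i=5: a_5=8, p_5 = 8*811 + 100 = 6588, q_5 = 8*9805 + 1209 = 79649.
  i=6: a_6=9, p_6 = 9*6588 + 811 = 60103, q_6 = 9*79649 + 9805 = 726646.
  i=7: a_7=12, p_7 = 12*60103 + 6588 = 727824, q_7 = 12*726646 + 79649 = 8799401.

0/1, 1/12, 11/133, 100/1209, 811/9805, 6588/79649, 60103/726646, 727824/8799401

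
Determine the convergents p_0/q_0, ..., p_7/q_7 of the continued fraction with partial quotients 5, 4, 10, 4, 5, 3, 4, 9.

5/1, 21/4, 215/41, 881/168, 4620/881, 14741/2811, 63584/12125, 586997/111936

Using the convergent recurrence p_i = a_i*p_{i-1} + p_{i-2}, q_i = a_i*q_{i-1} + q_{i-2} with p_{-2}=0, p_{-1}=1, q_{-2}=1, q_{-1}=0:
  i=0: a_0=5, p_0 = 5*1 + 0 = 5, q_0 = 5*0 + 1 = 1.
  i=1: a_1=4, p_1 = 4*5 + 1 = 21, q_1 = 4*1 + 0 = 4.
  i=2: a_2=10, p_2 = 10*21 + 5 = 215, q_2 = 10*4 + 1 = 41.
  i=3: a_3=4, p_3 = 4*215 + 21 = 881, q_3 = 4*41 + 4 = 168.
  i=4: a_4=5, p_4 = 5*881 + 215 = 4620, q_4 = 5*168 + 41 = 881.
  i=5: a_5=3, p_5 = 3*4620 + 881 = 14741, q_5 = 3*881 + 168 = 2811.
  i=6: a_6=4, p_6 = 4*14741 + 4620 = 63584, q_6 = 4*2811 + 881 = 12125.
  i=7: a_7=9, p_7 = 9*63584 + 14741 = 586997, q_7 = 9*12125 + 2811 = 111936.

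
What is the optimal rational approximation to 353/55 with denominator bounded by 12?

77/12

Expand x = 353/55 as a continued fraction with the Euclidean algorithm:
  353 = 6*55 + 23, so a_0 = 6.
  55 = 2*23 + 9, so a_1 = 2.
  23 = 2*9 + 5, so a_2 = 2.
  9 = 1*5 + 4, so a_3 = 1.
  5 = 1*4 + 1, so a_4 = 1.
  4 = 4*1 + 0, so a_5 = 4.
so x = [6; 2, 2, 1, 1, 4].
Convergents (p_i = a_i*p_{i-1} + p_{i-2}, q_i = a_i*q_{i-1} + q_{i-2} with p_{-2}=0, p_{-1}=1, q_{-2}=1, q_{-1}=0), until the denominator exceeds 12:
  i=0: a_0=6, p_0 = 6*1 + 0 = 6, q_0 = 6*0 + 1 = 1.
  i=1: a_1=2, p_1 = 2*6 + 1 = 13, q_1 = 2*1 + 0 = 2.
  i=2: a_2=2, p_2 = 2*13 + 6 = 32, q_2 = 2*2 + 1 = 5.
  i=3: a_3=1, p_3 = 1*32 + 13 = 45, q_3 = 1*5 + 2 = 7.
  i=4: a_4=1, p_4 = 1*45 + 32 = 77, q_4 = 1*7 + 5 = 12.
  i=5: a_5=4, p_5 = 4*77 + 45 = 353, q_5 = 4*12 + 7 = 55.
q_5 = 55 > 12, so the last convergent with denominator <= 12 is p_4/q_4 = 77/12.
The closest fraction with denominator <= 12 is either p_4/q_4 or the intermediate fraction (k*p_4 + p_3)/(k*q_4 + q_3) with the largest k >= 1 whose denominator stays <= 12; these approach x as k grows, and every other convergent or intermediate fraction in range is farther away.
Largest k: floor((12 - q_3)/q_4) = floor((12 - 7)/12) = 0.
Since k = 0, no intermediate fraction beyond p_4/q_4 has denominator <= 12, so the convergent 77/12 is the closest (its error is |353*12 - 77*55|/(55*12) = 1/660).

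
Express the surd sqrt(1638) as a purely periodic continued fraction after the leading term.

Write x_i = (sqrt(1638) + m_i)/d_i with (m_0, d_0) = (0, 1). a_0 = floor(sqrt(1638)) = 40, since 40^2 = 1600 <= 1638 < 1681 = 41^2.
Iterate m_{i+1} = d_i*a_i - m_i, d_{i+1} = (1638 - m_{i+1}^2)/d_i, a_{i+1} = floor((a_0 + m_{i+1})/d_{i+1}):
  m_1 = 1*40 - 0 = 40, d_1 = (1638 - 40^2)/1 = 38/1 = 38, a_1 = floor((40 + 40)/38) = 2.
  m_2 = 38*2 - 40 = 36, d_2 = (1638 - 36^2)/38 = 342/38 = 9, a_2 = floor((40 + 36)/9) = 8.
  m_3 = 9*8 - 36 = 36, d_3 = (1638 - 36^2)/9 = 342/9 = 38, a_3 = floor((40 + 36)/38) = 2.
  m_4 = 38*2 - 36 = 40, d_4 = (1638 - 40^2)/38 = 38/38 = 1, a_4 = floor((40 + 40)/1) = 80.
  m_5 = 1*80 - 40 = 40, d_5 = (1638 - 40^2)/1 = 38/1 = 38: (m_5, d_5) = (m_1, d_1) = (40, 38), so from here the quotients repeat a_1, ..., a_4; the period length is 4.
Hence the expansion of sqrt(1638) is a_0 = 40 followed by the repeating block 2, 8, 2, 80 (period 4).

[40; (2, 8, 2, 80)]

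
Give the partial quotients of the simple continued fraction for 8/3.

Run the Euclidean algorithm on 8 and 3; the successive quotients are the partial quotients a_0, a_1, ... (each step inverts the fractional part left over by the previous one):
  8 = 2*3 + 2, so a_0 = 2.
  3 = 1*2 + 1, so a_1 = 1.
  2 = 2*1 + 0, so a_2 = 2.
The remainder reaches 0 after 3 divisions, so the expansion has 3 partial quotients, read off in order.

[2; 1, 2]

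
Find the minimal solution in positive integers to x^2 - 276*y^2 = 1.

First expand sqrt(276) as a continued fraction. With x_i = (sqrt(276) + m_i)/d_i and (m_0, d_0) = (0, 1): a_0 = floor(sqrt(276)) = 16, since 16^2 = 256 <= 276 < 289 = 17^2.
Iterate m_{i+1} = d_i*a_i - m_i, d_{i+1} = (276 - m_{i+1}^2)/d_i, a_{i+1} = floor((a_0 + m_{i+1})/d_{i+1}):
  m_1 = 1*16 - 0 = 16, d_1 = (276 - 16^2)/1 = 20/1 = 20, a_1 = floor((16 + 16)/20) = 1.
  m_2 = 20*1 - 16 = 4, d_2 = (276 - 4^2)/20 = 260/20 = 13, a_2 = floor((16 + 4)/13) = 1.
  m_3 = 13*1 - 4 = 9, d_3 = (276 - 9^2)/13 = 195/13 = 15, a_3 = floor((16 + 9)/15) = 1.
  m_4 = 15*1 - 9 = 6, d_4 = (276 - 6^2)/15 = 240/15 = 16, a_4 = floor((16 + 6)/16) = 1.
  m_5 = 16*1 - 6 = 10, d_5 = (276 - 10^2)/16 = 176/16 = 11, a_5 = floor((16 + 10)/11) = 2.
  m_6 = 11*2 - 10 = 12, d_6 = (276 - 12^2)/11 = 132/11 = 12, a_6 = floor((16 + 12)/12) = 2.
  m_7 = 12*2 - 12 = 12, d_7 = (276 - 12^2)/12 = 132/12 = 11, a_7 = floor((16 + 12)/11) = 2.
  m_8 = 11*2 - 12 = 10, d_8 = (276 - 10^2)/11 = 176/11 = 16, a_8 = floor((16 + 10)/16) = 1.
  m_9 = 16*1 - 10 = 6, d_9 = (276 - 6^2)/16 = 240/16 = 15, a_9 = floor((16 + 6)/15) = 1.
  m_10 = 15*1 - 6 = 9, d_10 = (276 - 9^2)/15 = 195/15 = 13, a_10 = floor((16 + 9)/13) = 1.
  m_11 = 13*1 - 9 = 4, d_11 = (276 - 4^2)/13 = 260/13 = 20, a_11 = floor((16 + 4)/20) = 1.
  m_12 = 20*1 - 4 = 16, d_12 = (276 - 16^2)/20 = 20/20 = 1, a_12 = floor((16 + 16)/1) = 32.
  m_13 = 1*32 - 16 = 16, d_13 = (276 - 16^2)/1 = 20/1 = 20: (m_13, d_13) = (m_1, d_1) = (16, 20), so from here the quotients repeat a_1, ..., a_12; the period length is 12.
So sqrt(276) = [16; (1, 1, 1, 1, 2, 2, 2, 1, 1, 1, 1, 32)] with period length k = 12.
k is even, so the fundamental solution of x^2 - 276y^2 = 1 is (p_{k-1}, q_{k-1}) = (p_11, q_11); compute convergents through index 11.
Convergents (p_i = a_i*p_{i-1} + p_{i-2}, q_i = a_i*q_{i-1} + q_{i-2} with p_{-2}=0, p_{-1}=1, q_{-2}=1, q_{-1}=0):
  i=0: a_0=16, p_0 = 16*1 + 0 = 16, q_0 = 16*0 + 1 = 1.
  i=1: a_1=1, p_1 = 1*16 + 1 = 17, q_1 = 1*1 + 0 = 1.
  i=2: a_2=1, p_2 = 1*17 + 16 = 33, q_2 = 1*1 + 1 = 2.
  i=3: a_3=1, p_3 = 1*33 + 17 = 50, q_3 = 1*2 + 1 = 3.
  i=4: a_4=1, p_4 = 1*50 + 33 = 83, q_4 = 1*3 + 2 = 5.
  i=5: a_5=2, p_5 = 2*83 + 50 = 216, q_5 = 2*5 + 3 = 13.
  i=6: a_6=2, p_6 = 2*216 + 83 = 515, q_6 = 2*13 + 5 = 31.
  i=7: a_7=2, p_7 = 2*515 + 216 = 1246, q_7 = 2*31 + 13 = 75.
  i=8: a_8=1, p_8 = 1*1246 + 515 = 1761, q_8 = 1*75 + 31 = 106.
  i=9: a_9=1, p_9 = 1*1761 + 1246 = 3007, q_9 = 1*106 + 75 = 181.
  i=10: a_10=1, p_10 = 1*3007 + 1761 = 4768, q_10 = 1*181 + 106 = 287.
  i=11: a_11=1, p_11 = 1*4768 + 3007 = 7775, q_11 = 1*287 + 181 = 468.
Check: 7775^2 - 276*468^2 = 60450625 - 60450624 = 1, so (x, y) = (7775, 468) solves the equation, and by the theorem it is the least positive solution.

(x, y) = (7775, 468)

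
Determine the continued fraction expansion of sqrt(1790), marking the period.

[42; (3, 4, 8, 4, 3, 84)]

Write x_i = (sqrt(1790) + m_i)/d_i with (m_0, d_0) = (0, 1). a_0 = floor(sqrt(1790)) = 42, since 42^2 = 1764 <= 1790 < 1849 = 43^2.
Iterate m_{i+1} = d_i*a_i - m_i, d_{i+1} = (1790 - m_{i+1}^2)/d_i, a_{i+1} = floor((a_0 + m_{i+1})/d_{i+1}):
  m_1 = 1*42 - 0 = 42, d_1 = (1790 - 42^2)/1 = 26/1 = 26, a_1 = floor((42 + 42)/26) = 3.
  m_2 = 26*3 - 42 = 36, d_2 = (1790 - 36^2)/26 = 494/26 = 19, a_2 = floor((42 + 36)/19) = 4.
  m_3 = 19*4 - 36 = 40, d_3 = (1790 - 40^2)/19 = 190/19 = 10, a_3 = floor((42 + 40)/10) = 8.
  m_4 = 10*8 - 40 = 40, d_4 = (1790 - 40^2)/10 = 190/10 = 19, a_4 = floor((42 + 40)/19) = 4.
  m_5 = 19*4 - 40 = 36, d_5 = (1790 - 36^2)/19 = 494/19 = 26, a_5 = floor((42 + 36)/26) = 3.
  m_6 = 26*3 - 36 = 42, d_6 = (1790 - 42^2)/26 = 26/26 = 1, a_6 = floor((42 + 42)/1) = 84.
  m_7 = 1*84 - 42 = 42, d_7 = (1790 - 42^2)/1 = 26/1 = 26: (m_7, d_7) = (m_1, d_1) = (42, 26), so from here the quotients repeat a_1, ..., a_6; the period length is 6.
Hence the expansion of sqrt(1790) is a_0 = 42 followed by the repeating block 3, 4, 8, 4, 3, 84 (period 6).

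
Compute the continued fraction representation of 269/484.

[0; 1, 1, 3, 1, 53]

Run the Euclidean algorithm on 269 and 484; the successive quotients are the partial quotients a_0, a_1, ... (each step inverts the fractional part left over by the previous one):
  269 = 0*484 + 269, so a_0 = 0.
  484 = 1*269 + 215, so a_1 = 1.
  269 = 1*215 + 54, so a_2 = 1.
  215 = 3*54 + 53, so a_3 = 3.
  54 = 1*53 + 1, so a_4 = 1.
  53 = 53*1 + 0, so a_5 = 53.
The remainder reaches 0 after 6 divisions, so the expansion has 6 partial quotients, read off in order.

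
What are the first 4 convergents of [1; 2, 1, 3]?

Using the convergent recurrence p_i = a_i*p_{i-1} + p_{i-2}, q_i = a_i*q_{i-1} + q_{i-2} with p_{-2}=0, p_{-1}=1, q_{-2}=1, q_{-1}=0:
  i=0: a_0=1, p_0 = 1*1 + 0 = 1, q_0 = 1*0 + 1 = 1.
  i=1: a_1=2, p_1 = 2*1 + 1 = 3, q_1 = 2*1 + 0 = 2.
  i=2: a_2=1, p_2 = 1*3 + 1 = 4, q_2 = 1*2 + 1 = 3.
  i=3: a_3=3, p_3 = 3*4 + 3 = 15, q_3 = 3*3 + 2 = 11.

1/1, 3/2, 4/3, 15/11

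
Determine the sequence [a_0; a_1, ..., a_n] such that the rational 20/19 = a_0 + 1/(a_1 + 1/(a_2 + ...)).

[1; 19]

Run the Euclidean algorithm on 20 and 19; the successive quotients are the partial quotients a_0, a_1, ... (each step inverts the fractional part left over by the previous one):
  20 = 1*19 + 1, so a_0 = 1.
  19 = 19*1 + 0, so a_1 = 19.
The remainder reaches 0 after 2 divisions, so the expansion has 2 partial quotients, read off in order.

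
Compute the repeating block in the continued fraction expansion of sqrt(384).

Write x_i = (sqrt(384) + m_i)/d_i with (m_0, d_0) = (0, 1). a_0 = floor(sqrt(384)) = 19, since 19^2 = 361 <= 384 < 400 = 20^2.
Iterate m_{i+1} = d_i*a_i - m_i, d_{i+1} = (384 - m_{i+1}^2)/d_i, a_{i+1} = floor((a_0 + m_{i+1})/d_{i+1}):
  m_1 = 1*19 - 0 = 19, d_1 = (384 - 19^2)/1 = 23/1 = 23, a_1 = floor((19 + 19)/23) = 1.
  m_2 = 23*1 - 19 = 4, d_2 = (384 - 4^2)/23 = 368/23 = 16, a_2 = floor((19 + 4)/16) = 1.
  m_3 = 16*1 - 4 = 12, d_3 = (384 - 12^2)/16 = 240/16 = 15, a_3 = floor((19 + 12)/15) = 2.
  m_4 = 15*2 - 12 = 18, d_4 = (384 - 18^2)/15 = 60/15 = 4, a_4 = floor((19 + 18)/4) = 9.
  m_5 = 4*9 - 18 = 18, d_5 = (384 - 18^2)/4 = 60/4 = 15, a_5 = floor((19 + 18)/15) = 2.
  m_6 = 15*2 - 18 = 12, d_6 = (384 - 12^2)/15 = 240/15 = 16, a_6 = floor((19 + 12)/16) = 1.
  m_7 = 16*1 - 12 = 4, d_7 = (384 - 4^2)/16 = 368/16 = 23, a_7 = floor((19 + 4)/23) = 1.
  m_8 = 23*1 - 4 = 19, d_8 = (384 - 19^2)/23 = 23/23 = 1, a_8 = floor((19 + 19)/1) = 38.
  m_9 = 1*38 - 19 = 19, d_9 = (384 - 19^2)/1 = 23/1 = 23: (m_9, d_9) = (m_1, d_1) = (19, 23), so from here the quotients repeat a_1, ..., a_8; the period length is 8.
Hence the expansion of sqrt(384) is a_0 = 19 followed by the repeating block 1, 1, 2, 9, 2, 1, 1, 38 (period 8).

[19; (1, 1, 2, 9, 2, 1, 1, 38)]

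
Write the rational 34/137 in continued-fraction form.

[0; 4, 34]

Run the Euclidean algorithm on 34 and 137; the successive quotients are the partial quotients a_0, a_1, ... (each step inverts the fractional part left over by the previous one):
  34 = 0*137 + 34, so a_0 = 0.
  137 = 4*34 + 1, so a_1 = 4.
  34 = 34*1 + 0, so a_2 = 34.
The remainder reaches 0 after 3 divisions, so the expansion has 3 partial quotients, read off in order.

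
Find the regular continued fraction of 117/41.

[2; 1, 5, 1, 5]

Run the Euclidean algorithm on 117 and 41; the successive quotients are the partial quotients a_0, a_1, ... (each step inverts the fractional part left over by the previous one):
  117 = 2*41 + 35, so a_0 = 2.
  41 = 1*35 + 6, so a_1 = 1.
  35 = 5*6 + 5, so a_2 = 5.
  6 = 1*5 + 1, so a_3 = 1.
  5 = 5*1 + 0, so a_4 = 5.
The remainder reaches 0 after 5 divisions, so the expansion has 5 partial quotients, read off in order.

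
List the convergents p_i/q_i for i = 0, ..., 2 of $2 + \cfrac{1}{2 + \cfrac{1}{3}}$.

Using the convergent recurrence p_i = a_i*p_{i-1} + p_{i-2}, q_i = a_i*q_{i-1} + q_{i-2} with p_{-2}=0, p_{-1}=1, q_{-2}=1, q_{-1}=0:
  i=0: a_0=2, p_0 = 2*1 + 0 = 2, q_0 = 2*0 + 1 = 1.
  i=1: a_1=2, p_1 = 2*2 + 1 = 5, q_1 = 2*1 + 0 = 2.
  i=2: a_2=3, p_2 = 3*5 + 2 = 17, q_2 = 3*2 + 1 = 7.

2/1, 5/2, 17/7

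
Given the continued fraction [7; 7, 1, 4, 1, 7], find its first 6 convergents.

7/1, 50/7, 57/8, 278/39, 335/47, 2623/368

Using the convergent recurrence p_i = a_i*p_{i-1} + p_{i-2}, q_i = a_i*q_{i-1} + q_{i-2} with p_{-2}=0, p_{-1}=1, q_{-2}=1, q_{-1}=0:
  i=0: a_0=7, p_0 = 7*1 + 0 = 7, q_0 = 7*0 + 1 = 1.
  i=1: a_1=7, p_1 = 7*7 + 1 = 50, q_1 = 7*1 + 0 = 7.
  i=2: a_2=1, p_2 = 1*50 + 7 = 57, q_2 = 1*7 + 1 = 8.
  i=3: a_3=4, p_3 = 4*57 + 50 = 278, q_3 = 4*8 + 7 = 39.
  i=4: a_4=1, p_4 = 1*278 + 57 = 335, q_4 = 1*39 + 8 = 47.
  i=5: a_5=7, p_5 = 7*335 + 278 = 2623, q_5 = 7*47 + 39 = 368.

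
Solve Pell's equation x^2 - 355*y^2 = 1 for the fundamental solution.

First expand sqrt(355) as a continued fraction. With x_i = (sqrt(355) + m_i)/d_i and (m_0, d_0) = (0, 1): a_0 = floor(sqrt(355)) = 18, since 18^2 = 324 <= 355 < 361 = 19^2.
Iterate m_{i+1} = d_i*a_i - m_i, d_{i+1} = (355 - m_{i+1}^2)/d_i, a_{i+1} = floor((a_0 + m_{i+1})/d_{i+1}):
  m_1 = 1*18 - 0 = 18, d_1 = (355 - 18^2)/1 = 31/1 = 31, a_1 = floor((18 + 18)/31) = 1.
  m_2 = 31*1 - 18 = 13, d_2 = (355 - 13^2)/31 = 186/31 = 6, a_2 = floor((18 + 13)/6) = 5.
  m_3 = 6*5 - 13 = 17, d_3 = (355 - 17^2)/6 = 66/6 = 11, a_3 = floor((18 + 17)/11) = 3.
  m_4 = 11*3 - 17 = 16, d_4 = (355 - 16^2)/11 = 99/11 = 9, a_4 = floor((18 + 16)/9) = 3.
  m_5 = 9*3 - 16 = 11, d_5 = (355 - 11^2)/9 = 234/9 = 26, a_5 = floor((18 + 11)/26) = 1.
  m_6 = 26*1 - 11 = 15, d_6 = (355 - 15^2)/26 = 130/26 = 5, a_6 = floor((18 + 15)/5) = 6.
  m_7 = 5*6 - 15 = 15, d_7 = (355 - 15^2)/5 = 130/5 = 26, a_7 = floor((18 + 15)/26) = 1.
  m_8 = 26*1 - 15 = 11, d_8 = (355 - 11^2)/26 = 234/26 = 9, a_8 = floor((18 + 11)/9) = 3.
  m_9 = 9*3 - 11 = 16, d_9 = (355 - 16^2)/9 = 99/9 = 11, a_9 = floor((18 + 16)/11) = 3.
  m_10 = 11*3 - 16 = 17, d_10 = (355 - 17^2)/11 = 66/11 = 6, a_10 = floor((18 + 17)/6) = 5.
  m_11 = 6*5 - 17 = 13, d_11 = (355 - 13^2)/6 = 186/6 = 31, a_11 = floor((18 + 13)/31) = 1.
  m_12 = 31*1 - 13 = 18, d_12 = (355 - 18^2)/31 = 31/31 = 1, a_12 = floor((18 + 18)/1) = 36.
  m_13 = 1*36 - 18 = 18, d_13 = (355 - 18^2)/1 = 31/1 = 31: (m_13, d_13) = (m_1, d_1) = (18, 31), so from here the quotients repeat a_1, ..., a_12; the period length is 12.
So sqrt(355) = [18; (1, 5, 3, 3, 1, 6, 1, 3, 3, 5, 1, 36)] with period length k = 12.
k is even, so the fundamental solution of x^2 - 355y^2 = 1 is (p_{k-1}, q_{k-1}) = (p_11, q_11); compute convergents through index 11.
Convergents (p_i = a_i*p_{i-1} + p_{i-2}, q_i = a_i*q_{i-1} + q_{i-2} with p_{-2}=0, p_{-1}=1, q_{-2}=1, q_{-1}=0):
  i=0: a_0=18, p_0 = 18*1 + 0 = 18, q_0 = 18*0 + 1 = 1.
  i=1: a_1=1, p_1 = 1*18 + 1 = 19, q_1 = 1*1 + 0 = 1.
  i=2: a_2=5, p_2 = 5*19 + 18 = 113, q_2 = 5*1 + 1 = 6.
  i=3: a_3=3, p_3 = 3*113 + 19 = 358, q_3 = 3*6 + 1 = 19.
  i=4: a_4=3, p_4 = 3*358 + 113 = 1187, q_4 = 3*19 + 6 = 63.
  i=5: a_5=1, p_5 = 1*1187 + 358 = 1545, q_5 = 1*63 + 19 = 82.
  i=6: a_6=6, p_6 = 6*1545 + 1187 = 10457, q_6 = 6*82 + 63 = 555.
  i=7: a_7=1, p_7 = 1*10457 + 1545 = 12002, q_7 = 1*555 + 82 = 637.
  i=8: a_8=3, p_8 = 3*12002 + 10457 = 46463, q_8 = 3*637 + 555 = 2466.
  i=9: a_9=3, p_9 = 3*46463 + 12002 = 151391, q_9 = 3*2466 + 637 = 8035.
  i=10: a_10=5, p_10 = 5*151391 + 46463 = 803418, q_10 = 5*8035 + 2466 = 42641.
  i=11: a_11=1, p_11 = 1*803418 + 151391 = 954809, q_11 = 1*42641 + 8035 = 50676.
Check: 954809^2 - 355*50676^2 = 911660226481 - 911660226480 = 1, so (x, y) = (954809, 50676) solves the equation, and by the theorem it is the least positive solution.

(x, y) = (954809, 50676)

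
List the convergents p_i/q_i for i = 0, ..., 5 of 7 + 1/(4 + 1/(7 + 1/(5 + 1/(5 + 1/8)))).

Using the convergent recurrence p_i = a_i*p_{i-1} + p_{i-2}, q_i = a_i*q_{i-1} + q_{i-2} with p_{-2}=0, p_{-1}=1, q_{-2}=1, q_{-1}=0:
  i=0: a_0=7, p_0 = 7*1 + 0 = 7, q_0 = 7*0 + 1 = 1.
  i=1: a_1=4, p_1 = 4*7 + 1 = 29, q_1 = 4*1 + 0 = 4.
  i=2: a_2=7, p_2 = 7*29 + 7 = 210, q_2 = 7*4 + 1 = 29.
  i=3: a_3=5, p_3 = 5*210 + 29 = 1079, q_3 = 5*29 + 4 = 149.
  i=4: a_4=5, p_4 = 5*1079 + 210 = 5605, q_4 = 5*149 + 29 = 774.
  i=5: a_5=8, p_5 = 8*5605 + 1079 = 45919, q_5 = 8*774 + 149 = 6341.

7/1, 29/4, 210/29, 1079/149, 5605/774, 45919/6341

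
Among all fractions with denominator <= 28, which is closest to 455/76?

Expand x = 455/76 as a continued fraction with the Euclidean algorithm:
  455 = 5*76 + 75, so a_0 = 5.
  76 = 1*75 + 1, so a_1 = 1.
  75 = 75*1 + 0, so a_2 = 75.
so x = [5; 1, 75].
Convergents (p_i = a_i*p_{i-1} + p_{i-2}, q_i = a_i*q_{i-1} + q_{i-2} with p_{-2}=0, p_{-1}=1, q_{-2}=1, q_{-1}=0), until the denominator exceeds 28:
  i=0: a_0=5, p_0 = 5*1 + 0 = 5, q_0 = 5*0 + 1 = 1.
  i=1: a_1=1, p_1 = 1*5 + 1 = 6, q_1 = 1*1 + 0 = 1.
  i=2: a_2=75, p_2 = 75*6 + 5 = 455, q_2 = 75*1 + 1 = 76.
q_2 = 76 > 28, so the last convergent with denominator <= 28 is p_1/q_1 = 6/1.
The closest fraction with denominator <= 28 is either p_1/q_1 or the intermediate fraction (k*p_1 + p_0)/(k*q_1 + q_0) with the largest k >= 1 whose denominator stays <= 28; these approach x as k grows, and every other convergent or intermediate fraction in range is farther away.
Largest k: floor((28 - q_0)/q_1) = floor((28 - 1)/1) = 27.
That gives (27*6 + 5)/(27*1 + 1) = 167/28.
Compare the errors: |x - 6/1| = |455*1 - 6*76|/(76*1) = 1/76, and |x - 167/28| = |455*28 - 167*76|/(76*28) = 48/2128.
Cross-multiplying, 1*2128 = 2128 < 3648 = 48*76, so 1/76 is smaller: the convergent 6/1 is closer to x than 167/28.

6/1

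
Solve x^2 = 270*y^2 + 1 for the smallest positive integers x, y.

(x, y) = (5291, 322)

First expand sqrt(270) as a continued fraction. With x_i = (sqrt(270) + m_i)/d_i and (m_0, d_0) = (0, 1): a_0 = floor(sqrt(270)) = 16, since 16^2 = 256 <= 270 < 289 = 17^2.
Iterate m_{i+1} = d_i*a_i - m_i, d_{i+1} = (270 - m_{i+1}^2)/d_i, a_{i+1} = floor((a_0 + m_{i+1})/d_{i+1}):
  m_1 = 1*16 - 0 = 16, d_1 = (270 - 16^2)/1 = 14/1 = 14, a_1 = floor((16 + 16)/14) = 2.
  m_2 = 14*2 - 16 = 12, d_2 = (270 - 12^2)/14 = 126/14 = 9, a_2 = floor((16 + 12)/9) = 3.
  m_3 = 9*3 - 12 = 15, d_3 = (270 - 15^2)/9 = 45/9 = 5, a_3 = floor((16 + 15)/5) = 6.
  m_4 = 5*6 - 15 = 15, d_4 = (270 - 15^2)/5 = 45/5 = 9, a_4 = floor((16 + 15)/9) = 3.
  m_5 = 9*3 - 15 = 12, d_5 = (270 - 12^2)/9 = 126/9 = 14, a_5 = floor((16 + 12)/14) = 2.
  m_6 = 14*2 - 12 = 16, d_6 = (270 - 16^2)/14 = 14/14 = 1, a_6 = floor((16 + 16)/1) = 32.
  m_7 = 1*32 - 16 = 16, d_7 = (270 - 16^2)/1 = 14/1 = 14: (m_7, d_7) = (m_1, d_1) = (16, 14), so from here the quotients repeat a_1, ..., a_6; the period length is 6.
So sqrt(270) = [16; (2, 3, 6, 3, 2, 32)] with period length k = 6.
k is even, so the fundamental solution of x^2 - 270y^2 = 1 is (p_{k-1}, q_{k-1}) = (p_5, q_5); compute convergents through index 5.
Convergents (p_i = a_i*p_{i-1} + p_{i-2}, q_i = a_i*q_{i-1} + q_{i-2} with p_{-2}=0, p_{-1}=1, q_{-2}=1, q_{-1}=0):
  i=0: a_0=16, p_0 = 16*1 + 0 = 16, q_0 = 16*0 + 1 = 1.
  i=1: a_1=2, p_1 = 2*16 + 1 = 33, q_1 = 2*1 + 0 = 2.
  i=2: a_2=3, p_2 = 3*33 + 16 = 115, q_2 = 3*2 + 1 = 7.
  i=3: a_3=6, p_3 = 6*115 + 33 = 723, q_3 = 6*7 + 2 = 44.
  i=4: a_4=3, p_4 = 3*723 + 115 = 2284, q_4 = 3*44 + 7 = 139.
  i=5: a_5=2, p_5 = 2*2284 + 723 = 5291, q_5 = 2*139 + 44 = 322.
Check: 5291^2 - 270*322^2 = 27994681 - 27994680 = 1, so (x, y) = (5291, 322) solves the equation, and by the theorem it is the least positive solution.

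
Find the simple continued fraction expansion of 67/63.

Run the Euclidean algorithm on 67 and 63; the successive quotients are the partial quotients a_0, a_1, ... (each step inverts the fractional part left over by the previous one):
  67 = 1*63 + 4, so a_0 = 1.
  63 = 15*4 + 3, so a_1 = 15.
  4 = 1*3 + 1, so a_2 = 1.
  3 = 3*1 + 0, so a_3 = 3.
The remainder reaches 0 after 4 divisions, so the expansion has 4 partial quotients, read off in order.

[1; 15, 1, 3]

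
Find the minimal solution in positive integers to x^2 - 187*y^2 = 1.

(x, y) = (1682, 123)

First expand sqrt(187) as a continued fraction. With x_i = (sqrt(187) + m_i)/d_i and (m_0, d_0) = (0, 1): a_0 = floor(sqrt(187)) = 13, since 13^2 = 169 <= 187 < 196 = 14^2.
Iterate m_{i+1} = d_i*a_i - m_i, d_{i+1} = (187 - m_{i+1}^2)/d_i, a_{i+1} = floor((a_0 + m_{i+1})/d_{i+1}):
  m_1 = 1*13 - 0 = 13, d_1 = (187 - 13^2)/1 = 18/1 = 18, a_1 = floor((13 + 13)/18) = 1.
  m_2 = 18*1 - 13 = 5, d_2 = (187 - 5^2)/18 = 162/18 = 9, a_2 = floor((13 + 5)/9) = 2.
  m_3 = 9*2 - 5 = 13, d_3 = (187 - 13^2)/9 = 18/9 = 2, a_3 = floor((13 + 13)/2) = 13.
  m_4 = 2*13 - 13 = 13, d_4 = (187 - 13^2)/2 = 18/2 = 9, a_4 = floor((13 + 13)/9) = 2.
  m_5 = 9*2 - 13 = 5, d_5 = (187 - 5^2)/9 = 162/9 = 18, a_5 = floor((13 + 5)/18) = 1.
  m_6 = 18*1 - 5 = 13, d_6 = (187 - 13^2)/18 = 18/18 = 1, a_6 = floor((13 + 13)/1) = 26.
  m_7 = 1*26 - 13 = 13, d_7 = (187 - 13^2)/1 = 18/1 = 18: (m_7, d_7) = (m_1, d_1) = (13, 18), so from here the quotients repeat a_1, ..., a_6; the period length is 6.
So sqrt(187) = [13; (1, 2, 13, 2, 1, 26)] with period length k = 6.
k is even, so the fundamental solution of x^2 - 187y^2 = 1 is (p_{k-1}, q_{k-1}) = (p_5, q_5); compute convergents through index 5.
Convergents (p_i = a_i*p_{i-1} + p_{i-2}, q_i = a_i*q_{i-1} + q_{i-2} with p_{-2}=0, p_{-1}=1, q_{-2}=1, q_{-1}=0):
  i=0: a_0=13, p_0 = 13*1 + 0 = 13, q_0 = 13*0 + 1 = 1.
  i=1: a_1=1, p_1 = 1*13 + 1 = 14, q_1 = 1*1 + 0 = 1.
  i=2: a_2=2, p_2 = 2*14 + 13 = 41, q_2 = 2*1 + 1 = 3.
  i=3: a_3=13, p_3 = 13*41 + 14 = 547, q_3 = 13*3 + 1 = 40.
  i=4: a_4=2, p_4 = 2*547 + 41 = 1135, q_4 = 2*40 + 3 = 83.
  i=5: a_5=1, p_5 = 1*1135 + 547 = 1682, q_5 = 1*83 + 40 = 123.
Check: 1682^2 - 187*123^2 = 2829124 - 2829123 = 1, so (x, y) = (1682, 123) solves the equation, and by the theorem it is the least positive solution.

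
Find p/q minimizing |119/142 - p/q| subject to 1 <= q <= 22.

16/19

Expand x = 119/142 as a continued fraction with the Euclidean algorithm:
  119 = 0*142 + 119, so a_0 = 0.
  142 = 1*119 + 23, so a_1 = 1.
  119 = 5*23 + 4, so a_2 = 5.
  23 = 5*4 + 3, so a_3 = 5.
  4 = 1*3 + 1, so a_4 = 1.
  3 = 3*1 + 0, so a_5 = 3.
so x = [0; 1, 5, 5, 1, 3].
Convergents (p_i = a_i*p_{i-1} + p_{i-2}, q_i = a_i*q_{i-1} + q_{i-2} with p_{-2}=0, p_{-1}=1, q_{-2}=1, q_{-1}=0), until the denominator exceeds 22:
  i=0: a_0=0, p_0 = 0*1 + 0 = 0, q_0 = 0*0 + 1 = 1.
  i=1: a_1=1, p_1 = 1*0 + 1 = 1, q_1 = 1*1 + 0 = 1.
  i=2: a_2=5, p_2 = 5*1 + 0 = 5, q_2 = 5*1 + 1 = 6.
  i=3: a_3=5, p_3 = 5*5 + 1 = 26, q_3 = 5*6 + 1 = 31.
q_3 = 31 > 22, so the last convergent with denominator <= 22 is p_2/q_2 = 5/6.
The closest fraction with denominator <= 22 is either p_2/q_2 or the intermediate fraction (k*p_2 + p_1)/(k*q_2 + q_1) with the largest k >= 1 whose denominator stays <= 22; these approach x as k grows, and every other convergent or intermediate fraction in range is farther away.
Largest k: floor((22 - q_1)/q_2) = floor((22 - 1)/6) = 3.
That gives (3*5 + 1)/(3*6 + 1) = 16/19.
Compare the errors: |x - 5/6| = |119*6 - 5*142|/(142*6) = 4/852, and |x - 16/19| = |119*19 - 16*142|/(142*19) = 11/2698.
Cross-multiplying, 11*852 = 9372 < 10792 = 4*2698, so 11/2698 is smaller: the intermediate fraction 16/19 is closer to x than 5/6.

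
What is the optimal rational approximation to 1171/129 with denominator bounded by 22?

Expand x = 1171/129 as a continued fraction with the Euclidean algorithm:
  1171 = 9*129 + 10, so a_0 = 9.
  129 = 12*10 + 9, so a_1 = 12.
  10 = 1*9 + 1, so a_2 = 1.
  9 = 9*1 + 0, so a_3 = 9.
so x = [9; 12, 1, 9].
Convergents (p_i = a_i*p_{i-1} + p_{i-2}, q_i = a_i*q_{i-1} + q_{i-2} with p_{-2}=0, p_{-1}=1, q_{-2}=1, q_{-1}=0), until the denominator exceeds 22:
  i=0: a_0=9, p_0 = 9*1 + 0 = 9, q_0 = 9*0 + 1 = 1.
  i=1: a_1=12, p_1 = 12*9 + 1 = 109, q_1 = 12*1 + 0 = 12.
  i=2: a_2=1, p_2 = 1*109 + 9 = 118, q_2 = 1*12 + 1 = 13.
  i=3: a_3=9, p_3 = 9*118 + 109 = 1171, q_3 = 9*13 + 12 = 129.
q_3 = 129 > 22, so the last convergent with denominator <= 22 is p_2/q_2 = 118/13.
The closest fraction with denominator <= 22 is either p_2/q_2 or the intermediate fraction (k*p_2 + p_1)/(k*q_2 + q_1) with the largest k >= 1 whose denominator stays <= 22; these approach x as k grows, and every other convergent or intermediate fraction in range is farther away.
Largest k: floor((22 - q_1)/q_2) = floor((22 - 12)/13) = 0.
Since k = 0, no intermediate fraction beyond p_2/q_2 has denominator <= 22, so the convergent 118/13 is the closest (its error is |1171*13 - 118*129|/(129*13) = 1/1677).

118/13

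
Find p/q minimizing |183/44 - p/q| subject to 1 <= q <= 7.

25/6

Expand x = 183/44 as a continued fraction with the Euclidean algorithm:
  183 = 4*44 + 7, so a_0 = 4.
  44 = 6*7 + 2, so a_1 = 6.
  7 = 3*2 + 1, so a_2 = 3.
  2 = 2*1 + 0, so a_3 = 2.
so x = [4; 6, 3, 2].
Convergents (p_i = a_i*p_{i-1} + p_{i-2}, q_i = a_i*q_{i-1} + q_{i-2} with p_{-2}=0, p_{-1}=1, q_{-2}=1, q_{-1}=0), until the denominator exceeds 7:
  i=0: a_0=4, p_0 = 4*1 + 0 = 4, q_0 = 4*0 + 1 = 1.
  i=1: a_1=6, p_1 = 6*4 + 1 = 25, q_1 = 6*1 + 0 = 6.
  i=2: a_2=3, p_2 = 3*25 + 4 = 79, q_2 = 3*6 + 1 = 19.
q_2 = 19 > 7, so the last convergent with denominator <= 7 is p_1/q_1 = 25/6.
The closest fraction with denominator <= 7 is either p_1/q_1 or the intermediate fraction (k*p_1 + p_0)/(k*q_1 + q_0) with the largest k >= 1 whose denominator stays <= 7; these approach x as k grows, and every other convergent or intermediate fraction in range is farther away.
Largest k: floor((7 - q_0)/q_1) = floor((7 - 1)/6) = 1.
That gives (1*25 + 4)/(1*6 + 1) = 29/7.
Compare the errors: |x - 25/6| = |183*6 - 25*44|/(44*6) = 2/264, and |x - 29/7| = |183*7 - 29*44|/(44*7) = 5/308.
Cross-multiplying, 2*308 = 616 < 1320 = 5*264, so 2/264 is smaller: the convergent 25/6 is closer to x than 29/7.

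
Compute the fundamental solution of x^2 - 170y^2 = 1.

First expand sqrt(170) as a continued fraction. With x_i = (sqrt(170) + m_i)/d_i and (m_0, d_0) = (0, 1): a_0 = floor(sqrt(170)) = 13, since 13^2 = 169 <= 170 < 196 = 14^2.
Iterate m_{i+1} = d_i*a_i - m_i, d_{i+1} = (170 - m_{i+1}^2)/d_i, a_{i+1} = floor((a_0 + m_{i+1})/d_{i+1}):
  m_1 = 1*13 - 0 = 13, d_1 = (170 - 13^2)/1 = 1/1 = 1, a_1 = floor((13 + 13)/1) = 26.
  m_2 = 1*26 - 13 = 13, d_2 = (170 - 13^2)/1 = 1/1 = 1: (m_2, d_2) = (m_1, d_1) = (13, 1), so from here the quotient a_1 repeats; the period length is 1.
So sqrt(170) = [13; (26)] with period length k = 1.
k is odd, so (p_{k-1}, q_{k-1}) only solves x^2 - 170y^2 = -1 and the fundamental solution of x^2 - 170y^2 = 1 is (p_{2k-1}, q_{2k-1}) = (p_1, q_1); compute convergents through index 1, running through the period twice.
Convergents (p_i = a_i*p_{i-1} + p_{i-2}, q_i = a_i*q_{i-1} + q_{i-2} with p_{-2}=0, p_{-1}=1, q_{-2}=1, q_{-1}=0):
  i=0: a_0=13, p_0 = 13*1 + 0 = 13, q_0 = 13*0 + 1 = 1.
  i=1: a_1=26, p_1 = 26*13 + 1 = 339, q_1 = 26*1 + 0 = 26.
Indeed p_0^2 - 170*q_0^2 = 169 - 170 = -1, not +1.
Check: 339^2 - 170*26^2 = 114921 - 114920 = 1, so (x, y) = (339, 26) solves the equation, and by the theorem it is the least positive solution.

(x, y) = (339, 26)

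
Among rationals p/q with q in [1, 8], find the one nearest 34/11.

Expand x = 34/11 as a continued fraction with the Euclidean algorithm:
  34 = 3*11 + 1, so a_0 = 3.
  11 = 11*1 + 0, so a_1 = 11.
so x = [3; 11].
Convergents (p_i = a_i*p_{i-1} + p_{i-2}, q_i = a_i*q_{i-1} + q_{i-2} with p_{-2}=0, p_{-1}=1, q_{-2}=1, q_{-1}=0), until the denominator exceeds 8:
  i=0: a_0=3, p_0 = 3*1 + 0 = 3, q_0 = 3*0 + 1 = 1.
  i=1: a_1=11, p_1 = 11*3 + 1 = 34, q_1 = 11*1 + 0 = 11.
q_1 = 11 > 8, so the last convergent with denominator <= 8 is p_0/q_0 = 3/1.
The closest fraction with denominator <= 8 is either p_0/q_0 or the intermediate fraction (k*p_0 + p_{-1})/(k*q_0 + q_{-1}) with the largest k >= 1 whose denominator stays <= 8; these approach x as k grows, and every other convergent or intermediate fraction in range is farther away.
Largest k: floor((8 - q_{-1})/q_0) = floor((8 - 0)/1) = 8 (using the seeds p_{-1} = 1, q_{-1} = 0).
That gives (8*3 + 1)/(8*1 + 0) = 25/8.
Compare the errors: |x - 3/1| = |34*1 - 3*11|/(11*1) = 1/11, and |x - 25/8| = |34*8 - 25*11|/(11*8) = 3/88.
Cross-multiplying, 3*11 = 33 < 88 = 1*88, so 3/88 is smaller: the intermediate fraction 25/8 is closer to x than 3/1.

25/8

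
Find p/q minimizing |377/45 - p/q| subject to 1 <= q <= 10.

67/8

Expand x = 377/45 as a continued fraction with the Euclidean algorithm:
  377 = 8*45 + 17, so a_0 = 8.
  45 = 2*17 + 11, so a_1 = 2.
  17 = 1*11 + 6, so a_2 = 1.
  11 = 1*6 + 5, so a_3 = 1.
  6 = 1*5 + 1, so a_4 = 1.
  5 = 5*1 + 0, so a_5 = 5.
so x = [8; 2, 1, 1, 1, 5].
Convergents (p_i = a_i*p_{i-1} + p_{i-2}, q_i = a_i*q_{i-1} + q_{i-2} with p_{-2}=0, p_{-1}=1, q_{-2}=1, q_{-1}=0), until the denominator exceeds 10:
  i=0: a_0=8, p_0 = 8*1 + 0 = 8, q_0 = 8*0 + 1 = 1.
  i=1: a_1=2, p_1 = 2*8 + 1 = 17, q_1 = 2*1 + 0 = 2.
  i=2: a_2=1, p_2 = 1*17 + 8 = 25, q_2 = 1*2 + 1 = 3.
  i=3: a_3=1, p_3 = 1*25 + 17 = 42, q_3 = 1*3 + 2 = 5.
  i=4: a_4=1, p_4 = 1*42 + 25 = 67, q_4 = 1*5 + 3 = 8.
  i=5: a_5=5, p_5 = 5*67 + 42 = 377, q_5 = 5*8 + 5 = 45.
q_5 = 45 > 10, so the last convergent with denominator <= 10 is p_4/q_4 = 67/8.
The closest fraction with denominator <= 10 is either p_4/q_4 or the intermediate fraction (k*p_4 + p_3)/(k*q_4 + q_3) with the largest k >= 1 whose denominator stays <= 10; these approach x as k grows, and every other convergent or intermediate fraction in range is farther away.
Largest k: floor((10 - q_3)/q_4) = floor((10 - 5)/8) = 0.
Since k = 0, no intermediate fraction beyond p_4/q_4 has denominator <= 10, so the convergent 67/8 is the closest (its error is |377*8 - 67*45|/(45*8) = 1/360).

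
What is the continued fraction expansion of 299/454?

[0; 1, 1, 1, 13, 11]

Run the Euclidean algorithm on 299 and 454; the successive quotients are the partial quotients a_0, a_1, ... (each step inverts the fractional part left over by the previous one):
  299 = 0*454 + 299, so a_0 = 0.
  454 = 1*299 + 155, so a_1 = 1.
  299 = 1*155 + 144, so a_2 = 1.
  155 = 1*144 + 11, so a_3 = 1.
  144 = 13*11 + 1, so a_4 = 13.
  11 = 11*1 + 0, so a_5 = 11.
The remainder reaches 0 after 6 divisions, so the expansion has 6 partial quotients, read off in order.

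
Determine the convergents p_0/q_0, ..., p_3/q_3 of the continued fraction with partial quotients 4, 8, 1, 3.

Using the convergent recurrence p_i = a_i*p_{i-1} + p_{i-2}, q_i = a_i*q_{i-1} + q_{i-2} with p_{-2}=0, p_{-1}=1, q_{-2}=1, q_{-1}=0:
  i=0: a_0=4, p_0 = 4*1 + 0 = 4, q_0 = 4*0 + 1 = 1.
  i=1: a_1=8, p_1 = 8*4 + 1 = 33, q_1 = 8*1 + 0 = 8.
  i=2: a_2=1, p_2 = 1*33 + 4 = 37, q_2 = 1*8 + 1 = 9.
  i=3: a_3=3, p_3 = 3*37 + 33 = 144, q_3 = 3*9 + 8 = 35.

4/1, 33/8, 37/9, 144/35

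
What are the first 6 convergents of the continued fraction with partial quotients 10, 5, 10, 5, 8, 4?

10/1, 51/5, 520/51, 2651/260, 21728/2131, 89563/8784

Using the convergent recurrence p_i = a_i*p_{i-1} + p_{i-2}, q_i = a_i*q_{i-1} + q_{i-2} with p_{-2}=0, p_{-1}=1, q_{-2}=1, q_{-1}=0:
  i=0: a_0=10, p_0 = 10*1 + 0 = 10, q_0 = 10*0 + 1 = 1.
  i=1: a_1=5, p_1 = 5*10 + 1 = 51, q_1 = 5*1 + 0 = 5.
  i=2: a_2=10, p_2 = 10*51 + 10 = 520, q_2 = 10*5 + 1 = 51.
  i=3: a_3=5, p_3 = 5*520 + 51 = 2651, q_3 = 5*51 + 5 = 260.
  i=4: a_4=8, p_4 = 8*2651 + 520 = 21728, q_4 = 8*260 + 51 = 2131.
  i=5: a_5=4, p_5 = 4*21728 + 2651 = 89563, q_5 = 4*2131 + 260 = 8784.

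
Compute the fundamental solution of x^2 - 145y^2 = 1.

(x, y) = (289, 24)

First expand sqrt(145) as a continued fraction. With x_i = (sqrt(145) + m_i)/d_i and (m_0, d_0) = (0, 1): a_0 = floor(sqrt(145)) = 12, since 12^2 = 144 <= 145 < 169 = 13^2.
Iterate m_{i+1} = d_i*a_i - m_i, d_{i+1} = (145 - m_{i+1}^2)/d_i, a_{i+1} = floor((a_0 + m_{i+1})/d_{i+1}):
  m_1 = 1*12 - 0 = 12, d_1 = (145 - 12^2)/1 = 1/1 = 1, a_1 = floor((12 + 12)/1) = 24.
  m_2 = 1*24 - 12 = 12, d_2 = (145 - 12^2)/1 = 1/1 = 1: (m_2, d_2) = (m_1, d_1) = (12, 1), so from here the quotient a_1 repeats; the period length is 1.
So sqrt(145) = [12; (24)] with period length k = 1.
k is odd, so (p_{k-1}, q_{k-1}) only solves x^2 - 145y^2 = -1 and the fundamental solution of x^2 - 145y^2 = 1 is (p_{2k-1}, q_{2k-1}) = (p_1, q_1); compute convergents through index 1, running through the period twice.
Convergents (p_i = a_i*p_{i-1} + p_{i-2}, q_i = a_i*q_{i-1} + q_{i-2} with p_{-2}=0, p_{-1}=1, q_{-2}=1, q_{-1}=0):
  i=0: a_0=12, p_0 = 12*1 + 0 = 12, q_0 = 12*0 + 1 = 1.
  i=1: a_1=24, p_1 = 24*12 + 1 = 289, q_1 = 24*1 + 0 = 24.
Indeed p_0^2 - 145*q_0^2 = 144 - 145 = -1, not +1.
Check: 289^2 - 145*24^2 = 83521 - 83520 = 1, so (x, y) = (289, 24) solves the equation, and by the theorem it is the least positive solution.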